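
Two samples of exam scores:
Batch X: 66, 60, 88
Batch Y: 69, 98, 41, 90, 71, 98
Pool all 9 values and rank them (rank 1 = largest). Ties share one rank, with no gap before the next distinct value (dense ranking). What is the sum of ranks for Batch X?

16

Sorted (descending): 98, 98, 90, 88, 71, 69, 66, 60, 41
The 2 values of 98 share dense rank 1.
Remaining distinct values take the next consecutive integers.
Batch X values → pooled ranks: 66→6, 60→7, 88→3
Rank sum = 6 + 7 + 3 = 16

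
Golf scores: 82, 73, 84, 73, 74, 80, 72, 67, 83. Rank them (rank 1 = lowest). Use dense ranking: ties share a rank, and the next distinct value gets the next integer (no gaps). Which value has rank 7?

Sorted (ascending): 67, 72, 73, 73, 74, 80, 82, 83, 84
The 2 values of 73 share dense rank 3.
Remaining distinct values take the next consecutive integers.
Rank 7 → value 83.

83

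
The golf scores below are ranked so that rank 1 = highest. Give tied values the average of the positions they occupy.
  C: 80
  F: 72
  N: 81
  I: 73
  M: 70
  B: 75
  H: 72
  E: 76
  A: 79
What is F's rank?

7.5

Sorted (descending): 81, 80, 79, 76, 75, 73, 72, 72, 70
The 2 values of 72 occupy positions 7–8 → average rank (7+8)/2 = 7.5.
F has value 72 → rank 7.5.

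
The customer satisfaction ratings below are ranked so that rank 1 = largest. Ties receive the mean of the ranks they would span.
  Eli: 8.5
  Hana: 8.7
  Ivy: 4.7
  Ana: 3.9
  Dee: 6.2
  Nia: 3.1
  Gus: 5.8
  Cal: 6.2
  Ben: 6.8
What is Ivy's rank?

Sorted (descending): 8.7, 8.5, 6.8, 6.2, 6.2, 5.8, 4.7, 3.9, 3.1
The 2 values of 6.2 occupy positions 4–5 → average rank (4+5)/2 = 4.5.
Ivy has value 4.7 → rank 7.

7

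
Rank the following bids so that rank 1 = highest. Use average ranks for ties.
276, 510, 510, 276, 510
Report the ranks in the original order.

4.5, 2, 2, 4.5, 2

Sorted (descending): 510, 510, 510, 276, 276
The 3 values of 510 occupy positions 1–3 → average rank 2.
The 2 values of 276 occupy positions 4–5 → average rank (4+5)/2 = 4.5.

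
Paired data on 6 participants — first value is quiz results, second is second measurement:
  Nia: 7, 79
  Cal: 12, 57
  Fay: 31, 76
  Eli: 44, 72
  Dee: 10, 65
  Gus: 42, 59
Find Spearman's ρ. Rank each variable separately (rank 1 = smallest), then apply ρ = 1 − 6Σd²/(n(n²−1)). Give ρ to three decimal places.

Ranks of variable 1: 1, 3, 4, 6, 2, 5
Ranks of variable 2: 6, 1, 5, 4, 3, 2
d = r₁ − r₂: -5, 2, -1, 2, -1, 3
d²: 25, 4, 1, 4, 1, 9; Σd² = 44
ρ = 1 − 6·44/(6·35) = 1 − 264/210 = -0.257

-0.257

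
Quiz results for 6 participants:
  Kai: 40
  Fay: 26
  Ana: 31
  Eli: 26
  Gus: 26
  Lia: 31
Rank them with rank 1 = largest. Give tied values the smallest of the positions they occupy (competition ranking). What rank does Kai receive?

1

Sorted (descending): 40, 31, 31, 26, 26, 26
The 2 values of 31 occupy positions 2–3 → each gets rank 2.
The 3 values of 26 occupy positions 4–6 → each gets rank 4.
Kai has value 40 → rank 1.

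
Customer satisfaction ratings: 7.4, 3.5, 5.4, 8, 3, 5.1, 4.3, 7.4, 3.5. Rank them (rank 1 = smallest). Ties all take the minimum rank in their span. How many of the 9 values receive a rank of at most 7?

8

Sorted (ascending): 3, 3.5, 3.5, 4.3, 5.1, 5.4, 7.4, 7.4, 8
The 2 values of 3.5 occupy positions 2–3 → each gets rank 2.
The 2 values of 7.4 occupy positions 7–8 → each gets rank 7.
Ranks ≤ 7: {1, 2, 2, 4, 5, 6, 7, 7} → 8 values.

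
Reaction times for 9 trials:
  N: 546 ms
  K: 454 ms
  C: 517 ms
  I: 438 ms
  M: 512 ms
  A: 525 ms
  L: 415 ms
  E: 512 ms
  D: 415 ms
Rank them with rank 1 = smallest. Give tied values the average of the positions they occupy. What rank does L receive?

Sorted (ascending): 415, 415, 438, 454, 512, 512, 517, 525, 546
The 2 values of 415 occupy positions 1–2 → average rank (1+2)/2 = 1.5.
The 2 values of 512 occupy positions 5–6 → average rank (5+6)/2 = 5.5.
L has value 415 ms → rank 1.5.

1.5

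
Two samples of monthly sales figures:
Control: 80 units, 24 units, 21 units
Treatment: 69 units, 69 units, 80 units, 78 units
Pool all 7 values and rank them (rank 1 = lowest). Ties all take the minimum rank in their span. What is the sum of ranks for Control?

Sorted (ascending): 21, 24, 69, 69, 78, 80, 80
The 2 values of 69 occupy positions 3–4 → each gets rank 3.
The 2 values of 80 occupy positions 6–7 → each gets rank 6.
Control values → pooled ranks: 80→6, 24→2, 21→1
Rank sum = 6 + 2 + 1 = 9

9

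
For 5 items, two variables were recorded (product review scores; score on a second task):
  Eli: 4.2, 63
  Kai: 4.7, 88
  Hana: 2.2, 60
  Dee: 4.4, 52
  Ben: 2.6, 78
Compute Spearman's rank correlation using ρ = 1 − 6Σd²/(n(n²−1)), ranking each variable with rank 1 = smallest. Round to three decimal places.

0.300

Ranks of variable 1: 3, 5, 1, 4, 2
Ranks of variable 2: 3, 5, 2, 1, 4
d = r₁ − r₂: 0, 0, -1, 3, -2
d²: 0, 0, 1, 9, 4; Σd² = 14
ρ = 1 − 6·14/(5·24) = 1 − 84/120 = 0.300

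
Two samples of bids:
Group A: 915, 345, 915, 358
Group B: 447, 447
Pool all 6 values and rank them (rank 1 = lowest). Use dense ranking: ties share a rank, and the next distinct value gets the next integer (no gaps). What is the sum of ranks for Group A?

Sorted (ascending): 345, 358, 447, 447, 915, 915
The 2 values of 447 share dense rank 3.
The 2 values of 915 share dense rank 4.
Remaining distinct values take the next consecutive integers.
Group A values → pooled ranks: 915→4, 345→1, 915→4, 358→2
Rank sum = 4 + 1 + 4 + 2 = 11

11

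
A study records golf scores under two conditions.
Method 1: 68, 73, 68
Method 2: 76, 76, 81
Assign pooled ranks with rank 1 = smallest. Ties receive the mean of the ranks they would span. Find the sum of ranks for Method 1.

Sorted (ascending): 68, 68, 73, 76, 76, 81
The 2 values of 68 occupy positions 1–2 → average rank (1+2)/2 = 1.5.
The 2 values of 76 occupy positions 4–5 → average rank (4+5)/2 = 4.5.
Method 1 values → pooled ranks: 68→1.5, 73→3, 68→1.5
Rank sum = 1.5 + 3 + 1.5 = 6

6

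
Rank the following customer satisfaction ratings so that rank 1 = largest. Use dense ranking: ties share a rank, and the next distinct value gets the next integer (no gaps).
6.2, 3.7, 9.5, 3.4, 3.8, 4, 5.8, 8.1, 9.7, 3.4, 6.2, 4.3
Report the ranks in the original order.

4, 9, 2, 10, 8, 7, 5, 3, 1, 10, 4, 6

Sorted (descending): 9.7, 9.5, 8.1, 6.2, 6.2, 5.8, 4.3, 4, 3.8, 3.7, 3.4, 3.4
The 2 values of 6.2 share dense rank 4.
The 2 values of 3.4 share dense rank 10.
Remaining distinct values take the next consecutive integers.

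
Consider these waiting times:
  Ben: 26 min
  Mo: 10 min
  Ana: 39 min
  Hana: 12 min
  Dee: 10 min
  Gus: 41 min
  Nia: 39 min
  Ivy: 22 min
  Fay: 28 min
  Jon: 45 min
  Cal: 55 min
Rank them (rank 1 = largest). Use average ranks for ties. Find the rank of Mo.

10.5

Sorted (descending): 55, 45, 41, 39, 39, 28, 26, 22, 12, 10, 10
The 2 values of 39 occupy positions 4–5 → average rank (4+5)/2 = 4.5.
The 2 values of 10 occupy positions 10–11 → average rank (10+11)/2 = 10.5.
Mo has value 10 min → rank 10.5.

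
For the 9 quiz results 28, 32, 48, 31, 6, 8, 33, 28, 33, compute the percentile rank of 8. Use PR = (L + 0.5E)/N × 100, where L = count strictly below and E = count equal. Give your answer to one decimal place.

16.7

N = 9.
Strictly below 8: 1. Equal to 8: 1.
PR = (1 + 0.5·1)/9 × 100 = 16.7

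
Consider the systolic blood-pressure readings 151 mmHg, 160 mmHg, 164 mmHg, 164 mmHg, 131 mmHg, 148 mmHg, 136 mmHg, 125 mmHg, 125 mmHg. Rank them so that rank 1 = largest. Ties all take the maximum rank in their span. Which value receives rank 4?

Sorted (descending): 164, 164, 160, 151, 148, 136, 131, 125, 125
The 2 values of 164 occupy positions 1–2 → each gets rank 2.
The 2 values of 125 occupy positions 8–9 → each gets rank 9.
Rank 4 → value 151.

151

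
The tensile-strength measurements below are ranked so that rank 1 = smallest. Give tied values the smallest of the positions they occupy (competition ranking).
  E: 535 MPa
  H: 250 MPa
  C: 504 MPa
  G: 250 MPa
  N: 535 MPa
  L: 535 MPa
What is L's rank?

Sorted (ascending): 250, 250, 504, 535, 535, 535
The 2 values of 250 occupy positions 1–2 → each gets rank 1.
The 3 values of 535 occupy positions 4–6 → each gets rank 4.
L has value 535 MPa → rank 4.

4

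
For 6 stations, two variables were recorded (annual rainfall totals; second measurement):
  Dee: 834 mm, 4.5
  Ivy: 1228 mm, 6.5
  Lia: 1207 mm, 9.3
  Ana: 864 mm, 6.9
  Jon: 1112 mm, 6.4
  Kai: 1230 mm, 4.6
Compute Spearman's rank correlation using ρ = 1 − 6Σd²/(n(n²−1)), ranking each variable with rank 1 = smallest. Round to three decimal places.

Ranks of variable 1: 1, 5, 4, 2, 3, 6
Ranks of variable 2: 1, 4, 6, 5, 3, 2
d = r₁ − r₂: 0, 1, -2, -3, 0, 4
d²: 0, 1, 4, 9, 0, 16; Σd² = 30
ρ = 1 − 6·30/(6·35) = 1 − 180/210 = 0.143

0.143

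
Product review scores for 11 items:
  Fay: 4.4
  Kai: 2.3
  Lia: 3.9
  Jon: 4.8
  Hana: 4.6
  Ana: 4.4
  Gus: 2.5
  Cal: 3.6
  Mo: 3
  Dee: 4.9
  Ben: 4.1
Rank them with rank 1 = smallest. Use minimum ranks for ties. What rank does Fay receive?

Sorted (ascending): 2.3, 2.5, 3, 3.6, 3.9, 4.1, 4.4, 4.4, 4.6, 4.8, 4.9
The 2 values of 4.4 occupy positions 7–8 → each gets rank 7.
Fay has value 4.4 → rank 7.

7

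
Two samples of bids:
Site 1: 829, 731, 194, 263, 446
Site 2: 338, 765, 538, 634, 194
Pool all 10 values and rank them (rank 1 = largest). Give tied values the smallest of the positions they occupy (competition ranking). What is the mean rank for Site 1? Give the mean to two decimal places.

5.40

Sorted (descending): 829, 765, 731, 634, 538, 446, 338, 263, 194, 194
The 2 values of 194 occupy positions 9–10 → each gets rank 9.
Site 1 values → pooled ranks: 829→1, 731→3, 194→9, 263→8, 446→6
Mean rank = (1 + 3 + 9 + 8 + 6) / 5 = 5.40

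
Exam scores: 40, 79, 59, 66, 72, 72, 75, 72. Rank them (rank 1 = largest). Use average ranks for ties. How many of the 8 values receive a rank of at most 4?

Sorted (descending): 79, 75, 72, 72, 72, 66, 59, 40
The 3 values of 72 occupy positions 3–5 → average rank 4.
Ranks ≤ 4: {1, 2, 4, 4, 4} → 5 values.

5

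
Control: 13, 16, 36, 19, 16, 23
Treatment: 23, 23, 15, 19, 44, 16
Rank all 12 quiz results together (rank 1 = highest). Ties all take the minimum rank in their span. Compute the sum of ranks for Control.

39

Sorted (descending): 44, 36, 23, 23, 23, 19, 19, 16, 16, 16, 15, 13
The 3 values of 23 occupy positions 3–5 → each gets rank 3.
The 2 values of 19 occupy positions 6–7 → each gets rank 6.
The 3 values of 16 occupy positions 8–10 → each gets rank 8.
Control values → pooled ranks: 13→12, 16→8, 36→2, 19→6, 16→8, 23→3
Rank sum = 12 + 8 + 2 + 6 + 8 + 3 = 39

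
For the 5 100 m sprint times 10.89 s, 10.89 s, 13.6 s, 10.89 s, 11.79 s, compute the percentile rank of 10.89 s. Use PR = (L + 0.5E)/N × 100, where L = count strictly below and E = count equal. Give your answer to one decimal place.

30.0

N = 5.
Strictly below 10.89: 0. Equal to 10.89: 3.
PR = (0 + 0.5·3)/5 × 100 = 30.0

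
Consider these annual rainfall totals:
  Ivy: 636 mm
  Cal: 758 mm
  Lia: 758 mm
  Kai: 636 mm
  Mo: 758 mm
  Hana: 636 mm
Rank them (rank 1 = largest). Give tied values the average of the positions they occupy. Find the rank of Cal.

2

Sorted (descending): 758, 758, 758, 636, 636, 636
The 3 values of 758 occupy positions 1–3 → average rank 2.
The 3 values of 636 occupy positions 4–6 → average rank 5.
Cal has value 758 mm → rank 2.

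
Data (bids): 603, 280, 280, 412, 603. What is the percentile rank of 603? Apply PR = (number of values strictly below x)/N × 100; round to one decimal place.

60.0

N = 5.
Strictly below 603: 3. Equal to 603: 2.
PR = 3/5 × 100 = 60.0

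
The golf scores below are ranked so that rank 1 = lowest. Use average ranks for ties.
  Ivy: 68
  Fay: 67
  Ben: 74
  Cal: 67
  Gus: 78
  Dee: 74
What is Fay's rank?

Sorted (ascending): 67, 67, 68, 74, 74, 78
The 2 values of 67 occupy positions 1–2 → average rank (1+2)/2 = 1.5.
The 2 values of 74 occupy positions 4–5 → average rank (4+5)/2 = 4.5.
Fay has value 67 → rank 1.5.

1.5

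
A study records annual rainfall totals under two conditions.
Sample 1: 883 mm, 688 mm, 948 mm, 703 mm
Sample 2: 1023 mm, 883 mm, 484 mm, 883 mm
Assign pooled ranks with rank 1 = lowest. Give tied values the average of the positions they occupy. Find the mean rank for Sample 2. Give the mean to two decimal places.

4.75

Sorted (ascending): 484, 688, 703, 883, 883, 883, 948, 1023
The 3 values of 883 occupy positions 4–6 → average rank 5.
Sample 2 values → pooled ranks: 1023→8, 883→5, 484→1, 883→5
Mean rank = (8 + 5 + 1 + 5) / 4 = 4.75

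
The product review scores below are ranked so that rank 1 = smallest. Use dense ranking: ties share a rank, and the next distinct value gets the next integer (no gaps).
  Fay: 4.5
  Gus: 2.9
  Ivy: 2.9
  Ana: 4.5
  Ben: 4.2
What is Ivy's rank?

Sorted (ascending): 2.9, 2.9, 4.2, 4.5, 4.5
The 2 values of 2.9 share dense rank 1.
The 2 values of 4.5 share dense rank 3.
Remaining distinct values take the next consecutive integers.
Ivy has value 2.9 → rank 1.

1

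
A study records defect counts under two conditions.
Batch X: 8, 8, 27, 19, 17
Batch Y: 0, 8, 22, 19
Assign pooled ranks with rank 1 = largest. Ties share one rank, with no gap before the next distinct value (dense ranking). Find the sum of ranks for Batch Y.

16

Sorted (descending): 27, 22, 19, 19, 17, 8, 8, 8, 0
The 2 values of 19 share dense rank 3.
The 3 values of 8 share dense rank 5.
Remaining distinct values take the next consecutive integers.
Batch Y values → pooled ranks: 0→6, 8→5, 22→2, 19→3
Rank sum = 6 + 5 + 2 + 3 = 16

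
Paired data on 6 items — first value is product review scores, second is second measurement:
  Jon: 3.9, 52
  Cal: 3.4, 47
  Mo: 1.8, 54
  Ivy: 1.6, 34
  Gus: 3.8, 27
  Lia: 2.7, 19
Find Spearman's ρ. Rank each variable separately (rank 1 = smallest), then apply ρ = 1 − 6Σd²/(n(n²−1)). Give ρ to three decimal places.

Ranks of variable 1: 6, 4, 2, 1, 5, 3
Ranks of variable 2: 5, 4, 6, 3, 2, 1
d = r₁ − r₂: 1, 0, -4, -2, 3, 2
d²: 1, 0, 16, 4, 9, 4; Σd² = 34
ρ = 1 − 6·34/(6·35) = 1 − 204/210 = 0.029

0.029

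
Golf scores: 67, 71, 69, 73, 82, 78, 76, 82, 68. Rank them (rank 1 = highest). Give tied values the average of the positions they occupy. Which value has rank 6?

Sorted (descending): 82, 82, 78, 76, 73, 71, 69, 68, 67
The 2 values of 82 occupy positions 1–2 → average rank (1+2)/2 = 1.5.
Rank 6 → value 71.

71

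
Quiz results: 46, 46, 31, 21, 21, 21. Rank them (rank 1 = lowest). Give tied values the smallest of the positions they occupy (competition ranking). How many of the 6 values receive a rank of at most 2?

Sorted (ascending): 21, 21, 21, 31, 46, 46
The 3 values of 21 occupy positions 1–3 → each gets rank 1.
The 2 values of 46 occupy positions 5–6 → each gets rank 5.
Ranks ≤ 2: {1, 1, 1} → 3 values.

3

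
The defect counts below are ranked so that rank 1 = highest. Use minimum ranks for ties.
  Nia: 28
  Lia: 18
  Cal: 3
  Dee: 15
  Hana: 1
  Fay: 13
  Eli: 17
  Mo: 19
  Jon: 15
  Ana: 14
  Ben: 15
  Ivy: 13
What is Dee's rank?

5

Sorted (descending): 28, 19, 18, 17, 15, 15, 15, 14, 13, 13, 3, 1
The 3 values of 15 occupy positions 5–7 → each gets rank 5.
The 2 values of 13 occupy positions 9–10 → each gets rank 9.
Dee has value 15 → rank 5.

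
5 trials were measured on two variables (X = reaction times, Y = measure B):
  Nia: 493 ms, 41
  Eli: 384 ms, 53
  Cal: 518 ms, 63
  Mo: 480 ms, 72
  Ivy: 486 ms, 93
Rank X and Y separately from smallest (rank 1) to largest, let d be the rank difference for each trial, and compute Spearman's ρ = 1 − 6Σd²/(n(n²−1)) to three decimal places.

-0.100

Ranks of variable 1: 4, 1, 5, 2, 3
Ranks of variable 2: 1, 2, 3, 4, 5
d = r₁ − r₂: 3, -1, 2, -2, -2
d²: 9, 1, 4, 4, 4; Σd² = 22
ρ = 1 − 6·22/(5·24) = 1 − 132/120 = -0.100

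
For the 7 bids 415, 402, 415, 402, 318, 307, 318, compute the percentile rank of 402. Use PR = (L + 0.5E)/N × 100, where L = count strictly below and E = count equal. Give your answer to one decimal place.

N = 7.
Strictly below 402: 3. Equal to 402: 2.
PR = (3 + 0.5·2)/7 × 100 = 57.1

57.1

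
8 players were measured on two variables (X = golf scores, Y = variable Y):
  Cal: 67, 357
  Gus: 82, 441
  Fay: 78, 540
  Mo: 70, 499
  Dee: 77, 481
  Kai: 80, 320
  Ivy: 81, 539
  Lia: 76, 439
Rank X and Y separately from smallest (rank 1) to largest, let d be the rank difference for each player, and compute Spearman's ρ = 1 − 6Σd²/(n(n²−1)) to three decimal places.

0.190

Ranks of variable 1: 1, 8, 5, 2, 4, 6, 7, 3
Ranks of variable 2: 2, 4, 8, 6, 5, 1, 7, 3
d = r₁ − r₂: -1, 4, -3, -4, -1, 5, 0, 0
d²: 1, 16, 9, 16, 1, 25, 0, 0; Σd² = 68
ρ = 1 − 6·68/(8·63) = 1 − 408/504 = 0.190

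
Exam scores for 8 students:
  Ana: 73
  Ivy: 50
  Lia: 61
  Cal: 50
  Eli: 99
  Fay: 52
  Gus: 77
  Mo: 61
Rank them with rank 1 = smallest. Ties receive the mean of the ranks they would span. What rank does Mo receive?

Sorted (ascending): 50, 50, 52, 61, 61, 73, 77, 99
The 2 values of 50 occupy positions 1–2 → average rank (1+2)/2 = 1.5.
The 2 values of 61 occupy positions 4–5 → average rank (4+5)/2 = 4.5.
Mo has value 61 → rank 4.5.

4.5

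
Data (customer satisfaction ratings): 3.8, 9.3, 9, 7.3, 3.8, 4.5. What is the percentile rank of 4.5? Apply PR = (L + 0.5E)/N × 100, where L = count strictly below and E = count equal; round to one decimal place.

41.7

N = 6.
Strictly below 4.5: 2. Equal to 4.5: 1.
PR = (2 + 0.5·1)/6 × 100 = 41.7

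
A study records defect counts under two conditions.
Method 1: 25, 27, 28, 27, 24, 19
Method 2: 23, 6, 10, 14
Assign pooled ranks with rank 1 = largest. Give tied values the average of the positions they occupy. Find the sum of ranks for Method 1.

22

Sorted (descending): 28, 27, 27, 25, 24, 23, 19, 14, 10, 6
The 2 values of 27 occupy positions 2–3 → average rank (2+3)/2 = 2.5.
Method 1 values → pooled ranks: 25→4, 27→2.5, 28→1, 27→2.5, 24→5, 19→7
Rank sum = 4 + 2.5 + 1 + 2.5 + 5 + 7 = 22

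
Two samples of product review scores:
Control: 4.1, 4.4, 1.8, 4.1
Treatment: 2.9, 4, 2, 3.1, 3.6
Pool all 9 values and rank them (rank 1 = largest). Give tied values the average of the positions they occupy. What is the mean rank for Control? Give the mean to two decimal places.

Sorted (descending): 4.4, 4.1, 4.1, 4, 3.6, 3.1, 2.9, 2, 1.8
The 2 values of 4.1 occupy positions 2–3 → average rank (2+3)/2 = 2.5.
Control values → pooled ranks: 4.1→2.5, 4.4→1, 1.8→9, 4.1→2.5
Mean rank = (2.5 + 1 + 9 + 2.5) / 4 = 3.75

3.75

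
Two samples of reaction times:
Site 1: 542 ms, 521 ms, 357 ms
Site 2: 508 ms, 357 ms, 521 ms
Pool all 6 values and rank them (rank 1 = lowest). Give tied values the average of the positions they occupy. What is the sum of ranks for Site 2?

9

Sorted (ascending): 357, 357, 508, 521, 521, 542
The 2 values of 357 occupy positions 1–2 → average rank (1+2)/2 = 1.5.
The 2 values of 521 occupy positions 4–5 → average rank (4+5)/2 = 4.5.
Site 2 values → pooled ranks: 508→3, 357→1.5, 521→4.5
Rank sum = 3 + 1.5 + 4.5 = 9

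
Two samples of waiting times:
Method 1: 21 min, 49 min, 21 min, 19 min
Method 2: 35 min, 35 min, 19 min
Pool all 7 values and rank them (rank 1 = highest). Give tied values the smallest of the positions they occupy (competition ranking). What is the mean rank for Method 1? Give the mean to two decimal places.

Sorted (descending): 49, 35, 35, 21, 21, 19, 19
The 2 values of 35 occupy positions 2–3 → each gets rank 2.
The 2 values of 21 occupy positions 4–5 → each gets rank 4.
The 2 values of 19 occupy positions 6–7 → each gets rank 6.
Method 1 values → pooled ranks: 21→4, 49→1, 21→4, 19→6
Mean rank = (4 + 1 + 4 + 6) / 4 = 3.75

3.75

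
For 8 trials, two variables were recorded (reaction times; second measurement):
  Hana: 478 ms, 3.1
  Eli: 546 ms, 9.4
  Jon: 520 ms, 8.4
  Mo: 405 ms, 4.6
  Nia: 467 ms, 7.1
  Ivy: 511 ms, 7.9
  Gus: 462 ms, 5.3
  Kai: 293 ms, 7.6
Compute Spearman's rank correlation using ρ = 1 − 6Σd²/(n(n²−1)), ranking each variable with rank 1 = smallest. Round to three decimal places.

Ranks of variable 1: 5, 8, 7, 2, 4, 6, 3, 1
Ranks of variable 2: 1, 8, 7, 2, 4, 6, 3, 5
d = r₁ − r₂: 4, 0, 0, 0, 0, 0, 0, -4
d²: 16, 0, 0, 0, 0, 0, 0, 16; Σd² = 32
ρ = 1 − 6·32/(8·63) = 1 − 192/504 = 0.619

0.619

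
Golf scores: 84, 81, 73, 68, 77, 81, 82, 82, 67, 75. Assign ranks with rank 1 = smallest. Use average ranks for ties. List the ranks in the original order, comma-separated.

Sorted (ascending): 67, 68, 73, 75, 77, 81, 81, 82, 82, 84
The 2 values of 81 occupy positions 6–7 → average rank (6+7)/2 = 6.5.
The 2 values of 82 occupy positions 8–9 → average rank (8+9)/2 = 8.5.

10, 6.5, 3, 2, 5, 6.5, 8.5, 8.5, 1, 4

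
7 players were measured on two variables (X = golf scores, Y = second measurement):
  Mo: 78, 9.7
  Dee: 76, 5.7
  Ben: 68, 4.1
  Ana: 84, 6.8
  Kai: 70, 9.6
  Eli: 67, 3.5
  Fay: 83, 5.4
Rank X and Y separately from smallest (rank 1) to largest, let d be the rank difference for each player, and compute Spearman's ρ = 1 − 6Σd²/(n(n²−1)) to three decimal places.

Ranks of variable 1: 5, 4, 2, 7, 3, 1, 6
Ranks of variable 2: 7, 4, 2, 5, 6, 1, 3
d = r₁ − r₂: -2, 0, 0, 2, -3, 0, 3
d²: 4, 0, 0, 4, 9, 0, 9; Σd² = 26
ρ = 1 − 6·26/(7·48) = 1 − 156/336 = 0.536

0.536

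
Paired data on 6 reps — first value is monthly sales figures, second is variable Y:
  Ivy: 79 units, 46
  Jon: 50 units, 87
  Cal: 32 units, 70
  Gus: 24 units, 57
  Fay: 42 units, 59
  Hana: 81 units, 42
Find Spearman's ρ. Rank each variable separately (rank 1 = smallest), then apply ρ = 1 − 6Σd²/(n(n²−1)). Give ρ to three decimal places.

-0.486

Ranks of variable 1: 5, 4, 2, 1, 3, 6
Ranks of variable 2: 2, 6, 5, 3, 4, 1
d = r₁ − r₂: 3, -2, -3, -2, -1, 5
d²: 9, 4, 9, 4, 1, 25; Σd² = 52
ρ = 1 − 6·52/(6·35) = 1 − 312/210 = -0.486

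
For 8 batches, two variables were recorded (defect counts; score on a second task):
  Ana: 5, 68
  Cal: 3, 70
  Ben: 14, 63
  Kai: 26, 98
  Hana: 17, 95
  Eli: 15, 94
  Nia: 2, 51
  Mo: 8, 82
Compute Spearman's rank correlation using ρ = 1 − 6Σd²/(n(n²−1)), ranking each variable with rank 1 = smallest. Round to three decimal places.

0.833

Ranks of variable 1: 3, 2, 5, 8, 7, 6, 1, 4
Ranks of variable 2: 3, 4, 2, 8, 7, 6, 1, 5
d = r₁ − r₂: 0, -2, 3, 0, 0, 0, 0, -1
d²: 0, 4, 9, 0, 0, 0, 0, 1; Σd² = 14
ρ = 1 − 6·14/(8·63) = 1 − 84/504 = 0.833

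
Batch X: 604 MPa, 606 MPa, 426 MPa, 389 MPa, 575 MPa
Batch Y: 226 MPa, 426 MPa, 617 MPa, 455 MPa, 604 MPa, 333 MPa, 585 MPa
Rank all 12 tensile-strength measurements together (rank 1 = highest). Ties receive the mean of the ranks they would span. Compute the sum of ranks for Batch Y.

Sorted (descending): 617, 606, 604, 604, 585, 575, 455, 426, 426, 389, 333, 226
The 2 values of 604 occupy positions 3–4 → average rank (3+4)/2 = 3.5.
The 2 values of 426 occupy positions 8–9 → average rank (8+9)/2 = 8.5.
Batch Y values → pooled ranks: 226→12, 426→8.5, 617→1, 455→7, 604→3.5, 333→11, 585→5
Rank sum = 12 + 8.5 + 1 + 7 + 3.5 + 11 + 5 = 48

48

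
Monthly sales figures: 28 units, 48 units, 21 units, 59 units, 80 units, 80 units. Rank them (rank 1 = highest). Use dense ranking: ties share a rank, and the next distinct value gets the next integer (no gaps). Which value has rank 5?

21

Sorted (descending): 80, 80, 59, 48, 28, 21
The 2 values of 80 share dense rank 1.
Remaining distinct values take the next consecutive integers.
Rank 5 → value 21.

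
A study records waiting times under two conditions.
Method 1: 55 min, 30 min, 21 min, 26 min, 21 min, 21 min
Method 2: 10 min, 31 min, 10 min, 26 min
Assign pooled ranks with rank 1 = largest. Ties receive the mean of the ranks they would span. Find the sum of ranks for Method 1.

29.5

Sorted (descending): 55, 31, 30, 26, 26, 21, 21, 21, 10, 10
The 2 values of 26 occupy positions 4–5 → average rank (4+5)/2 = 4.5.
The 3 values of 21 occupy positions 6–8 → average rank 7.
The 2 values of 10 occupy positions 9–10 → average rank (9+10)/2 = 9.5.
Method 1 values → pooled ranks: 55→1, 30→3, 21→7, 26→4.5, 21→7, 21→7
Rank sum = 1 + 3 + 7 + 4.5 + 7 + 7 = 29.5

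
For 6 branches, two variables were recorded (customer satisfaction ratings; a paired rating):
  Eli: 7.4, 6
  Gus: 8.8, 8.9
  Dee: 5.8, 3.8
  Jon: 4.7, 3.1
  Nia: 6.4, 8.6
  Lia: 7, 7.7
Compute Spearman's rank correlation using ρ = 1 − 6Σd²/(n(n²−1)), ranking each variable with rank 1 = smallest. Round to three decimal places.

0.771

Ranks of variable 1: 5, 6, 2, 1, 3, 4
Ranks of variable 2: 3, 6, 2, 1, 5, 4
d = r₁ − r₂: 2, 0, 0, 0, -2, 0
d²: 4, 0, 0, 0, 4, 0; Σd² = 8
ρ = 1 − 6·8/(6·35) = 1 − 48/210 = 0.771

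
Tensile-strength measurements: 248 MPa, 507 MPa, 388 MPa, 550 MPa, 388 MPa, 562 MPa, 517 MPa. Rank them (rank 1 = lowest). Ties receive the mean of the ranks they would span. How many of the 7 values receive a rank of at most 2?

Sorted (ascending): 248, 388, 388, 507, 517, 550, 562
The 2 values of 388 occupy positions 2–3 → average rank (2+3)/2 = 2.5.
Ranks ≤ 2: {1} → 1 value.

1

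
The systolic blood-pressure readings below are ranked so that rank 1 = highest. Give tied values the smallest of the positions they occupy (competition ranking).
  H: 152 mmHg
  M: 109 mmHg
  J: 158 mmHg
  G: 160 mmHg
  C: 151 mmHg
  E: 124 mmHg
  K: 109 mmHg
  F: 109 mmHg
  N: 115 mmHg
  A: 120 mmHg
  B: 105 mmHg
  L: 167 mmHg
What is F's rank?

Sorted (descending): 167, 160, 158, 152, 151, 124, 120, 115, 109, 109, 109, 105
The 3 values of 109 occupy positions 9–11 → each gets rank 9.
F has value 109 mmHg → rank 9.

9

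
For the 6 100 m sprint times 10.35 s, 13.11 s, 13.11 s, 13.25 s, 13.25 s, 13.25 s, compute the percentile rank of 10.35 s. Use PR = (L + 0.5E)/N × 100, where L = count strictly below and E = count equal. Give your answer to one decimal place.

N = 6.
Strictly below 10.35: 0. Equal to 10.35: 1.
PR = (0 + 0.5·1)/6 × 100 = 8.3

8.3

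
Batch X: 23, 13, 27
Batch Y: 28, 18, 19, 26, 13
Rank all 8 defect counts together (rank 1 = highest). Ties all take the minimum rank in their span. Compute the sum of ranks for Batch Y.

22

Sorted (descending): 28, 27, 26, 23, 19, 18, 13, 13
The 2 values of 13 occupy positions 7–8 → each gets rank 7.
Batch Y values → pooled ranks: 28→1, 18→6, 19→5, 26→3, 13→7
Rank sum = 1 + 6 + 5 + 3 + 7 = 22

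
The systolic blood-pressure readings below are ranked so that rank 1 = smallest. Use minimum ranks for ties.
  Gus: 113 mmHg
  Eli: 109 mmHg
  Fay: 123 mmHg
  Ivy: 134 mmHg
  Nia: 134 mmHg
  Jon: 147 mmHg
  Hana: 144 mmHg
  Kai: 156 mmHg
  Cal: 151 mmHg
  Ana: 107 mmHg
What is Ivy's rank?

Sorted (ascending): 107, 109, 113, 123, 134, 134, 144, 147, 151, 156
The 2 values of 134 occupy positions 5–6 → each gets rank 5.
Ivy has value 134 mmHg → rank 5.

5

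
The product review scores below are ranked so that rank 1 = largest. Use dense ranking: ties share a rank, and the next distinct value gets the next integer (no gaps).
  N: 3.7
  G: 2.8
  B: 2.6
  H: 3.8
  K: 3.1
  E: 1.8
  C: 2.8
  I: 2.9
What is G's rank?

5

Sorted (descending): 3.8, 3.7, 3.1, 2.9, 2.8, 2.8, 2.6, 1.8
The 2 values of 2.8 share dense rank 5.
Remaining distinct values take the next consecutive integers.
G has value 2.8 → rank 5.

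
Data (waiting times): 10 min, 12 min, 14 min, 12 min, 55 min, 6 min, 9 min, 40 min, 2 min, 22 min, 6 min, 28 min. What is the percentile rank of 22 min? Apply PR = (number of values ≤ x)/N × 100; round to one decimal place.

75.0

N = 12.
Strictly below 22: 8. Equal to 22: 1.
PR = 9/12 × 100 = 75.0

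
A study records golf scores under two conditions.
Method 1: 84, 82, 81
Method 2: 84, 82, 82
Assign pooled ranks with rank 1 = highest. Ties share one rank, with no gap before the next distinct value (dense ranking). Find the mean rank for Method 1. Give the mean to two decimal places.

2.00

Sorted (descending): 84, 84, 82, 82, 82, 81
The 2 values of 84 share dense rank 1.
The 3 values of 82 share dense rank 2.
Remaining distinct values take the next consecutive integers.
Method 1 values → pooled ranks: 84→1, 82→2, 81→3
Mean rank = (1 + 2 + 3) / 3 = 2.00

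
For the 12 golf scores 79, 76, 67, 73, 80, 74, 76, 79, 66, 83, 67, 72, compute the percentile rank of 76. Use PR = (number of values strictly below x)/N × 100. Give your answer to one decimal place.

50.0

N = 12.
Strictly below 76: 6. Equal to 76: 2.
PR = 6/12 × 100 = 50.0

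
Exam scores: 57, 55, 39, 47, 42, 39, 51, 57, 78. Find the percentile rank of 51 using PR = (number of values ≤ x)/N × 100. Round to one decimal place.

55.6

N = 9.
Strictly below 51: 4. Equal to 51: 1.
PR = 5/9 × 100 = 55.6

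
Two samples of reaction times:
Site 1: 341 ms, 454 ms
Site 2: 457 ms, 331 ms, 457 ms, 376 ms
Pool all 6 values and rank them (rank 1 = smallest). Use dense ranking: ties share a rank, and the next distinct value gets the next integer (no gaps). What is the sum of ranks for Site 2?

Sorted (ascending): 331, 341, 376, 454, 457, 457
The 2 values of 457 share dense rank 5.
Remaining distinct values take the next consecutive integers.
Site 2 values → pooled ranks: 457→5, 331→1, 457→5, 376→3
Rank sum = 5 + 1 + 5 + 3 = 14

14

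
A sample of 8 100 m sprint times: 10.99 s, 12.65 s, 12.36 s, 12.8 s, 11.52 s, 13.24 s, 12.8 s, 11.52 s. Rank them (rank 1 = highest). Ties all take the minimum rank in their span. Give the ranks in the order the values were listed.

Sorted (descending): 13.24, 12.8, 12.8, 12.65, 12.36, 11.52, 11.52, 10.99
The 2 values of 12.8 occupy positions 2–3 → each gets rank 2.
The 2 values of 11.52 occupy positions 6–7 → each gets rank 6.

8, 4, 5, 2, 6, 1, 2, 6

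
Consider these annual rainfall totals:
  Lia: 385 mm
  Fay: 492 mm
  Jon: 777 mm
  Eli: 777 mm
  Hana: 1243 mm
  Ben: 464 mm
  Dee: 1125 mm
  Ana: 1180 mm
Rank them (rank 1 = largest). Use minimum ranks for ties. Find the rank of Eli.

4

Sorted (descending): 1243, 1180, 1125, 777, 777, 492, 464, 385
The 2 values of 777 occupy positions 4–5 → each gets rank 4.
Eli has value 777 mm → rank 4.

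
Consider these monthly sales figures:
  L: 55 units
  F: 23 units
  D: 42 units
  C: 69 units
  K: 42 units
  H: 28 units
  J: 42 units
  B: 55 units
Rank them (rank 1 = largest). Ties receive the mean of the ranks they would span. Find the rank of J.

5

Sorted (descending): 69, 55, 55, 42, 42, 42, 28, 23
The 2 values of 55 occupy positions 2–3 → average rank (2+3)/2 = 2.5.
The 3 values of 42 occupy positions 4–6 → average rank 5.
J has value 42 units → rank 5.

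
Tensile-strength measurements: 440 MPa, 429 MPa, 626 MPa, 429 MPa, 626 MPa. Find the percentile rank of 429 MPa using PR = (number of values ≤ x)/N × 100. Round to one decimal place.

40.0

N = 5.
Strictly below 429: 0. Equal to 429: 2.
PR = 2/5 × 100 = 40.0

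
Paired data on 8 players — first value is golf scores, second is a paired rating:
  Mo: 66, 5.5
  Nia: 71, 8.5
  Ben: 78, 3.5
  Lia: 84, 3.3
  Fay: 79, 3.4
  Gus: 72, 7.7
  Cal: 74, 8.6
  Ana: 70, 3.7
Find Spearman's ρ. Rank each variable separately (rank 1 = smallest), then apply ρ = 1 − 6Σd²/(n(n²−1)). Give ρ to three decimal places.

-0.571

Ranks of variable 1: 1, 3, 6, 8, 7, 4, 5, 2
Ranks of variable 2: 5, 7, 3, 1, 2, 6, 8, 4
d = r₁ − r₂: -4, -4, 3, 7, 5, -2, -3, -2
d²: 16, 16, 9, 49, 25, 4, 9, 4; Σd² = 132
ρ = 1 − 6·132/(8·63) = 1 − 792/504 = -0.571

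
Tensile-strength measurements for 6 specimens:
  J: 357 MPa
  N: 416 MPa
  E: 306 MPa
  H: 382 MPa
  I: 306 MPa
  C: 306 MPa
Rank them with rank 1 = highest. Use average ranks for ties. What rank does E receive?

5

Sorted (descending): 416, 382, 357, 306, 306, 306
The 3 values of 306 occupy positions 4–6 → average rank 5.
E has value 306 MPa → rank 5.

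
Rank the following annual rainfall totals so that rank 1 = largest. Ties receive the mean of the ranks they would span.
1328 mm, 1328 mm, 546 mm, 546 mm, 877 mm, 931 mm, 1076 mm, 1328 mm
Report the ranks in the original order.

Sorted (descending): 1328, 1328, 1328, 1076, 931, 877, 546, 546
The 3 values of 1328 occupy positions 1–3 → average rank 2.
The 2 values of 546 occupy positions 7–8 → average rank (7+8)/2 = 7.5.

2, 2, 7.5, 7.5, 6, 5, 4, 2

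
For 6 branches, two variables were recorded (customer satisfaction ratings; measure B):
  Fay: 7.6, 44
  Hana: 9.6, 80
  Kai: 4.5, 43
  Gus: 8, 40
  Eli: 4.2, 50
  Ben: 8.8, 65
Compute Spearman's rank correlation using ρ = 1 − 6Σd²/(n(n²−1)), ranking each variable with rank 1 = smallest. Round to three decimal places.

Ranks of variable 1: 3, 6, 2, 4, 1, 5
Ranks of variable 2: 3, 6, 2, 1, 4, 5
d = r₁ − r₂: 0, 0, 0, 3, -3, 0
d²: 0, 0, 0, 9, 9, 0; Σd² = 18
ρ = 1 − 6·18/(6·35) = 1 − 108/210 = 0.486

0.486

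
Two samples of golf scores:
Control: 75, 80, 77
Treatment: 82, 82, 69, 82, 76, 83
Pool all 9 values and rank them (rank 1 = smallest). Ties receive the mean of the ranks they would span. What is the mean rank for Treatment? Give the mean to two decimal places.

5.67

Sorted (ascending): 69, 75, 76, 77, 80, 82, 82, 82, 83
The 3 values of 82 occupy positions 6–8 → average rank 7.
Treatment values → pooled ranks: 82→7, 82→7, 69→1, 82→7, 76→3, 83→9
Mean rank = (7 + 7 + 1 + 7 + 3 + 9) / 6 = 5.67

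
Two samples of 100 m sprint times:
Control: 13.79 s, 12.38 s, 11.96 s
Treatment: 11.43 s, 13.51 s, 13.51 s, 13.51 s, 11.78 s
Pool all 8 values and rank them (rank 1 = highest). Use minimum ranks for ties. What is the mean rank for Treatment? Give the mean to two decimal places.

4.20

Sorted (descending): 13.79, 13.51, 13.51, 13.51, 12.38, 11.96, 11.78, 11.43
The 3 values of 13.51 occupy positions 2–4 → each gets rank 2.
Treatment values → pooled ranks: 11.43→8, 13.51→2, 13.51→2, 13.51→2, 11.78→7
Mean rank = (8 + 2 + 2 + 2 + 7) / 5 = 4.20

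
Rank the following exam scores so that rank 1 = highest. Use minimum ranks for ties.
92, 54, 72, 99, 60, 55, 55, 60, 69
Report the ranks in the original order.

2, 9, 3, 1, 5, 7, 7, 5, 4

Sorted (descending): 99, 92, 72, 69, 60, 60, 55, 55, 54
The 2 values of 60 occupy positions 5–6 → each gets rank 5.
The 2 values of 55 occupy positions 7–8 → each gets rank 7.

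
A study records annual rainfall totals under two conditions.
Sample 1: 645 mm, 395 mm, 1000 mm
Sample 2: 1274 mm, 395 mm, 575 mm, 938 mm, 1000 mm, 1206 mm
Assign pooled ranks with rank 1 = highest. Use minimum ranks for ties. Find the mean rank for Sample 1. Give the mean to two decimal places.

Sorted (descending): 1274, 1206, 1000, 1000, 938, 645, 575, 395, 395
The 2 values of 1000 occupy positions 3–4 → each gets rank 3.
The 2 values of 395 occupy positions 8–9 → each gets rank 8.
Sample 1 values → pooled ranks: 645→6, 395→8, 1000→3
Mean rank = (6 + 8 + 3) / 3 = 5.67

5.67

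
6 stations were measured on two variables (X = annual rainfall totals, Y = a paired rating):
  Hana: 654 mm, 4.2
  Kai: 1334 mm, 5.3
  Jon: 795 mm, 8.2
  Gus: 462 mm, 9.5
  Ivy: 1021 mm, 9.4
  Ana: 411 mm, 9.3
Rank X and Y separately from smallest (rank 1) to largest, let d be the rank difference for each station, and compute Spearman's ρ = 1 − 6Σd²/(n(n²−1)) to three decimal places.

Ranks of variable 1: 3, 6, 4, 2, 5, 1
Ranks of variable 2: 1, 2, 3, 6, 5, 4
d = r₁ − r₂: 2, 4, 1, -4, 0, -3
d²: 4, 16, 1, 16, 0, 9; Σd² = 46
ρ = 1 − 6·46/(6·35) = 1 − 276/210 = -0.314

-0.314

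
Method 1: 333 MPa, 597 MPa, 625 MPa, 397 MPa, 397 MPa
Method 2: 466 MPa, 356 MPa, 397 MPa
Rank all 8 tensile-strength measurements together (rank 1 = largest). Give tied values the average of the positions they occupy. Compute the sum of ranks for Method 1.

21

Sorted (descending): 625, 597, 466, 397, 397, 397, 356, 333
The 3 values of 397 occupy positions 4–6 → average rank 5.
Method 1 values → pooled ranks: 333→8, 597→2, 625→1, 397→5, 397→5
Rank sum = 8 + 2 + 1 + 5 + 5 = 21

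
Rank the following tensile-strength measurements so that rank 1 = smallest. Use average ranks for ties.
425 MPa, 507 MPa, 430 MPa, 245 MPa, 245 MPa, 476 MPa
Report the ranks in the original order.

3, 6, 4, 1.5, 1.5, 5

Sorted (ascending): 245, 245, 425, 430, 476, 507
The 2 values of 245 occupy positions 1–2 → average rank (1+2)/2 = 1.5.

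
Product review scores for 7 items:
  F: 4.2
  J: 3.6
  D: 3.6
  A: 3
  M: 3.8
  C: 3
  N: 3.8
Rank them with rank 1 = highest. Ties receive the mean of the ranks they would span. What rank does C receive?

6.5

Sorted (descending): 4.2, 3.8, 3.8, 3.6, 3.6, 3, 3
The 2 values of 3.8 occupy positions 2–3 → average rank (2+3)/2 = 2.5.
The 2 values of 3.6 occupy positions 4–5 → average rank (4+5)/2 = 4.5.
The 2 values of 3 occupy positions 6–7 → average rank (6+7)/2 = 6.5.
C has value 3 → rank 6.5.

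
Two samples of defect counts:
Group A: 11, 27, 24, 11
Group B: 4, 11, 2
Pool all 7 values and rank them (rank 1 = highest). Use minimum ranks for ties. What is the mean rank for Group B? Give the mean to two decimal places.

Sorted (descending): 27, 24, 11, 11, 11, 4, 2
The 3 values of 11 occupy positions 3–5 → each gets rank 3.
Group B values → pooled ranks: 4→6, 11→3, 2→7
Mean rank = (6 + 3 + 7) / 3 = 5.33

5.33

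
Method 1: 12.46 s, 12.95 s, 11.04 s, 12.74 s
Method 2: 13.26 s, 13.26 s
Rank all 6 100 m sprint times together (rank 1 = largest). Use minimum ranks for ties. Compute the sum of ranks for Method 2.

2

Sorted (descending): 13.26, 13.26, 12.95, 12.74, 12.46, 11.04
The 2 values of 13.26 occupy positions 1–2 → each gets rank 1.
Method 2 values → pooled ranks: 13.26→1, 13.26→1
Rank sum = 1 + 1 = 2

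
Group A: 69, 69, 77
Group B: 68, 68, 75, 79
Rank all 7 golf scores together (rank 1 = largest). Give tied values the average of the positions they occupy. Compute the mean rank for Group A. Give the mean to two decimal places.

Sorted (descending): 79, 77, 75, 69, 69, 68, 68
The 2 values of 69 occupy positions 4–5 → average rank (4+5)/2 = 4.5.
The 2 values of 68 occupy positions 6–7 → average rank (6+7)/2 = 6.5.
Group A values → pooled ranks: 69→4.5, 69→4.5, 77→2
Mean rank = (4.5 + 4.5 + 2) / 3 = 3.67

3.67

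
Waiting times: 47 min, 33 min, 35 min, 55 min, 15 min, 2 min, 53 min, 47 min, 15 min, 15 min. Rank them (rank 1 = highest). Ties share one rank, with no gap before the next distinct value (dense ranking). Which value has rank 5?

Sorted (descending): 55, 53, 47, 47, 35, 33, 15, 15, 15, 2
The 2 values of 47 share dense rank 3.
The 3 values of 15 share dense rank 6.
Remaining distinct values take the next consecutive integers.
Rank 5 → value 33.

33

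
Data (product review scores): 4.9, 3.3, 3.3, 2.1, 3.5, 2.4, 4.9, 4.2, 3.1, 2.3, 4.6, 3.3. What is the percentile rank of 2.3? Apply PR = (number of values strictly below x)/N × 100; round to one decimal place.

8.3

N = 12.
Strictly below 2.3: 1. Equal to 2.3: 1.
PR = 1/12 × 100 = 8.3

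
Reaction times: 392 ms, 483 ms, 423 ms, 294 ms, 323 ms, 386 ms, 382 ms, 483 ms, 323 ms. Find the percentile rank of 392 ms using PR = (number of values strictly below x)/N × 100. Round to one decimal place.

55.6

N = 9.
Strictly below 392: 5. Equal to 392: 1.
PR = 5/9 × 100 = 55.6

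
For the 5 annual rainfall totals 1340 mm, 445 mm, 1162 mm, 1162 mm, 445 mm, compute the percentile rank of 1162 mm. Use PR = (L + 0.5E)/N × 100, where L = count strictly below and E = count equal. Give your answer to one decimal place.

N = 5.
Strictly below 1162: 2. Equal to 1162: 2.
PR = (2 + 0.5·2)/5 × 100 = 60.0

60.0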